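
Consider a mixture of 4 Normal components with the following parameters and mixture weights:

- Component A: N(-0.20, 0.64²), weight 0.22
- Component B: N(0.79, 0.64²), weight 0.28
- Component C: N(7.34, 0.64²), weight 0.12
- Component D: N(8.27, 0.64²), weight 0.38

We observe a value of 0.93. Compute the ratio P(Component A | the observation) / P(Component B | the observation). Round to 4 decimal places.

Only the two components matter; the odds are (P(Z=i) f_i(x)) / (P(Z=j) f_j(x)).
Component likelihoods at x = 0.93:
  f_A = (1/(0.64·√(2π)))·exp(−(0.93−-0.20)²/(2·0.64²)) = 0.623347·exp(-1.55872) = 0.131156
  f_B = (1/(0.64·√(2π)))·exp(−(0.93−0.79)²/(2·0.64²)) = 0.623347·exp(-0.02393) = 0.60861
  f_C = (1/(0.64·√(2π)))·exp(−(0.93−7.34)²/(2·0.64²)) = 0.623347·exp(-50.15637) = 1.02824e-22
  f_D = (1/(0.64·√(2π)))·exp(−(0.93−8.27)²/(2·0.64²)) = 0.623347·exp(-65.76611) = 1.7095e-29
Posterior odds = (P(Z=A)·f_A) / (P(Z=B)·f_B) = (0.22·0.131156) / (0.28·0.60861) = 0.0288543 / 0.170411 ≈ 0.1693

0.1693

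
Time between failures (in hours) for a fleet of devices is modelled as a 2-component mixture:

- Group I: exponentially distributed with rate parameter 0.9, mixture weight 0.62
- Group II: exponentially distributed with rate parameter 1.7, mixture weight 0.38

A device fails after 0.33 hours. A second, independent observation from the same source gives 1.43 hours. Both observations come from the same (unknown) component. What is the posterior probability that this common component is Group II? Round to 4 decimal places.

The responsibility of component k is w_k f_k(x) divided by Σ_j w_j f_j(x).
Since both observations come from the same component, the likelihood for component k is f_k(x₁)·f_k(x₂).
  f_I = [0.9·e^(−0.9·0.33) = 0.9·e^(−0.2970) = 0.66874] × [0.248488] = 0.166174
  f_II = [1.7·e^(−1.7·0.33) = 1.7·e^(−0.5610) = 0.970085] × [0.149513] = 0.14504
Unnormalised posteriors:
  w_I·f_I = 0.62 × 0.166174 = 0.103028
  w_II·f_II = 0.38 × 0.14504 = 0.0551153
Evidence: 0.103028 + 0.0551153 = 0.158143
So the posterior for Group II is 0.0551153 / 0.158143 ≈ 0.3485.

0.3485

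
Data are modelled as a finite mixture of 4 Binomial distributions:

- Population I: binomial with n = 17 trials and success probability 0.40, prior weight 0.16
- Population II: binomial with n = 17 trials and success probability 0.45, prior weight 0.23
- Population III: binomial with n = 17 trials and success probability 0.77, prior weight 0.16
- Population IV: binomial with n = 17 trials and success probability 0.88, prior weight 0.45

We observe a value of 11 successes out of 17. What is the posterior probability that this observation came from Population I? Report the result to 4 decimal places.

The responsibility of component k is π_k f_k(x) divided by Σ_j π_j f_j(x).
Binomial probabilities:
  f_I = C(17,11)·0.40^11·0.60^6 = 12376·4.1943e-05·0.046656 = 0.0242185
  f_II = C(17,11)·0.45^11·0.55^6 = 12376·0.000153228·0.0276806 = 0.0524921
  f_III = C(17,11)·0.77^11·0.23^6 = 12376·0.0564154·0.000148036 = 0.103358
  f_IV = C(17,11)·0.88^11·0.12^6 = 12376·0.245081·2.98598e-06 = 0.00905685
Unnormalised posteriors:
  π_I·f_I = 0.16 × 0.0242185 = 0.00387496
  π_II·f_II = 0.23 × 0.0524921 = 0.0120732
  π_III·f_III = 0.16 × 0.103358 = 0.0165373
  π_IV·f_IV = 0.45 × 0.00905685 = 0.00407558
Denominator: 0.00387496 + 0.0120732 + 0.0165373 + 0.00407558 = 0.0365611
Responsibility of Population I: 0.00387496 / 0.0365611 ≈ 0.1060

0.1060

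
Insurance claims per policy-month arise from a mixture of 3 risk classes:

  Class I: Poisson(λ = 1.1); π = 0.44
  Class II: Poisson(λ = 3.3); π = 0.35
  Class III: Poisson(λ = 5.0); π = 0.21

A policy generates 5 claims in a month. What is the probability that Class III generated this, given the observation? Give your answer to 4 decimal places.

0.4554

Apply Bayes' rule: the posterior for each component is proportional to its prior times its likelihood at x.
Poisson probabilities:
  L_I = e^(−1.1)·1.1^5/5! = 0.00446744
  L_II = e^(−3.3)·3.3^5/5! = 0.120286
  L_III = e^(−5.0)·5.0^5/5! = 0.175467
Weight by the priors:
  w_I·L_I = 0.44 × 0.00446744 = 0.00196567
  w_II·L_II = 0.35 × 0.120286 = 0.0421003
  w_III·L_III = 0.21 × 0.175467 = 0.0368481
Marginal: 0.00196567 + 0.0421003 + 0.0368481 = 0.0809141
Responsibility of Class III: 0.0368481 / 0.0809141 ≈ 0.4554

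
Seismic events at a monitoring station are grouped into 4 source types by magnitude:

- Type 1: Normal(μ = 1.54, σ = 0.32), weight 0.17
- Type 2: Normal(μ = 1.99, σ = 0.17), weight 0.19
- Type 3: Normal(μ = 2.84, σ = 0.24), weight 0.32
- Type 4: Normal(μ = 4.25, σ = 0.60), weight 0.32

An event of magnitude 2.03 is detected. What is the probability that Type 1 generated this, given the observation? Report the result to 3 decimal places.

0.131

By Bayes' theorem, P(k | x) = π_k f_k(x) / Σ_j π_j f_j(x).
Evaluate each component's likelihood at the observed value:
  L_1 = 0.386019
  L_2 = 2.28265
  L_3 = 0.005588
  L_4 = 0.000707967
Multiply by the mixture weights:
  π_1·L_1 = 0.17 × 0.386019 = 0.0656233
  π_2·L_2 = 0.19 × 2.28265 = 0.433703
  π_3·L_3 = 0.32 × 0.005588 = 0.00178816
  π_4·L_4 = 0.32 × 0.000707967 = 0.000226549
Denominator: 0.0656233 + 0.433703 + 0.00178816 + 0.000226549 = 0.501341
P(Type 1 | 2.03) = 0.0656233 / 0.501341 ≈ 0.131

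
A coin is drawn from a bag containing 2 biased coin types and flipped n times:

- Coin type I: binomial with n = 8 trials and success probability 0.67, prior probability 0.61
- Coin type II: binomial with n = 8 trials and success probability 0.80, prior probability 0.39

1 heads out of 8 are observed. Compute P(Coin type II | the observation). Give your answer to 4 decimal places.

0.0224

P(component k | x) = π_k·f_k(x) / marginal(x), where marginal(x) = Σ_j π_j·f_j(x).
Evaluate each component's likelihood at the observed value:
  f_I = C(8,1)·0.67^1·0.33^7 = 8·0.67·0.000426184 = 0.00228435
  f_II = C(8,1)·0.80^1·0.20^7 = 8·0.8·1.28e-05 = 8.192e-05
Multiply by the mixture weights:
  π_I·f_I = 0.61 × 0.00228435 = 0.00139345
  π_II·f_II = 0.39 × 8.192e-05 = 3.19488e-05
Evidence: 0.00139345 + 3.19488e-05 = 0.0014254
P(Coin type II | data) ≈ 0.0224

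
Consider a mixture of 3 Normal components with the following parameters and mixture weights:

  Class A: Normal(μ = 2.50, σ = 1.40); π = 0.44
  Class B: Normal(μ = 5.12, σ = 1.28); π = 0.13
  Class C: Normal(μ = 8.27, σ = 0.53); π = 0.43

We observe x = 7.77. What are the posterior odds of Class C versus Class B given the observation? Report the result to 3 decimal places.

43.645

Posterior odds = (P(Z=i) f_i(x)) / (P(Z=j) f_j(x)); the normalising sum cancels.
Normal densities:
  f_A = (1/(1.40·√(2π)))·exp(−(7.77−2.50)²/(2·1.40²)) = 0.284959·exp(-7.08492) = 0.000238693
  f_B = (1/(1.28·√(2π)))·exp(−(7.77−5.12)²/(2·1.28²)) = 0.311674·exp(-2.14310) = 0.0365565
  f_C = (1/(0.53·√(2π)))·exp(−(7.77−8.27)²/(2·0.53²)) = 0.752721·exp(-0.44500) = 0.482363
Odds = (0.43/0.13) × (0.482363/0.0365565) = 3.30769 × 13.195 ≈ 43.645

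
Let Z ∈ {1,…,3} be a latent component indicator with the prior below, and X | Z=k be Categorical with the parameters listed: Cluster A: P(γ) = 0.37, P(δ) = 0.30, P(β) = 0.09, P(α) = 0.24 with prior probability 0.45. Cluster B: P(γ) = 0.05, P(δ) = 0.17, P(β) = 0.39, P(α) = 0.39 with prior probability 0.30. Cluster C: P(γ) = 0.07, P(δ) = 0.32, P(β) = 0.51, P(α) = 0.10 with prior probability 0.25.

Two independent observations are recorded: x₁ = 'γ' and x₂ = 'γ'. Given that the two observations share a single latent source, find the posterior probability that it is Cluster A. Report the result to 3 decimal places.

0.969

By Bayes' theorem, P(k | x) = π_k f_k(x) / Σ_j π_j f_j(x).
Since both observations come from the same component, the likelihood for component k is f_k(x₁)·f_k(x₂).
  f_A = [0.37] × [0.37] = 0.1369
  f_B = [0.05] × [0.05] = 0.0025
  f_C = [0.07] × [0.07] = 0.0049
Unnormalised posteriors:
  π_A·f_A = 0.45 × 0.1369 = 0.061605
  π_B·f_B = 0.30 × 0.0025 = 0.00075
  π_C·f_C = 0.25 × 0.0049 = 0.001225
Evidence: 0.061605 + 0.00075 + 0.001225 = 0.06358
P(Cluster A | x₁, x₂) = 0.061605 / 0.06358 ≈ 0.969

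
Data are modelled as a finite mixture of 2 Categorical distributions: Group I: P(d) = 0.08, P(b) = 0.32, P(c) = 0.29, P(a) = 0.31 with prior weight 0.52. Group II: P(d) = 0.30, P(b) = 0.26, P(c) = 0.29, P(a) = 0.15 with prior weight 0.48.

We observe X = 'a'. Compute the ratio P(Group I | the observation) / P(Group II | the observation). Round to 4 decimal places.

Only the two components matter; the odds are (P(Z=i) f_i(x)) / (P(Z=j) f_j(x)).
Component likelihoods at x = 'a':
  p_I = 0.31
  p_II = 0.15
Posterior odds = (P(Z=I)·p_I) / (P(Z=II)·p_II) = (0.52·0.31) / (0.48·0.15) = 0.1612 / 0.072 ≈ 2.2389

2.2389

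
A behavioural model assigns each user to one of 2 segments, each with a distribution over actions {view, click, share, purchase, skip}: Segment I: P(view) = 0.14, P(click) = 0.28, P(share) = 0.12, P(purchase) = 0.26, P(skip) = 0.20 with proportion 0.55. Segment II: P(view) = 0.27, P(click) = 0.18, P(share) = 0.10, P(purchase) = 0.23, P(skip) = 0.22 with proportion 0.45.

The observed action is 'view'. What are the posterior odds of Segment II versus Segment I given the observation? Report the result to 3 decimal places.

1.578

The posterior odds equal the prior odds times the likelihood ratio: (P(Z=i)/P(Z=j))·(f_i(x)/f_j(x)).
Categorical probabilities:
  L_I = P(view | comp) = 0.14
  L_II = P(view | comp) = 0.27
Odds = (0.45/0.55) × (0.27/0.14) = 0.818182 × 1.92857 ≈ 1.578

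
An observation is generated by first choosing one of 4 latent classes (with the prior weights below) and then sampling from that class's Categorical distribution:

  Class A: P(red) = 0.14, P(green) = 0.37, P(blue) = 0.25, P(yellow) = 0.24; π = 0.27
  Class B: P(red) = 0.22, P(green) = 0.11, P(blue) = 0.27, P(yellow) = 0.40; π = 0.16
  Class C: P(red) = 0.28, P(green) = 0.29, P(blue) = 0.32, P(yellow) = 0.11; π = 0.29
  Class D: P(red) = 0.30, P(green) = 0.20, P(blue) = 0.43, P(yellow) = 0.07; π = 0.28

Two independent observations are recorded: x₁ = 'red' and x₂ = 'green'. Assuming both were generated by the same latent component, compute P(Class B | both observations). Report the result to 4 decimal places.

0.0665

P(component k | x) = w_k·f_k(x) / marginal(x), where marginal(x) = Σ_j w_j·f_j(x).
Since both observations come from the same component, the likelihood for component k is f_k(x₁)·f_k(x₂).
  p_A = [P(red | comp) = 0.14] × [0.37] = 0.0518
  p_B = [P(red | comp) = 0.22] × [0.11] = 0.0242
  p_C = [P(red | comp) = 0.28] × [0.29] = 0.0812
  p_D = [P(red | comp) = 0.30] × [0.2] = 0.06
Unnormalised posteriors:
  w_A·p_A = 0.27 × 0.0518 = 0.013986
  w_B·p_B = 0.16 × 0.0242 = 0.003872
  w_C·p_C = 0.29 × 0.0812 = 0.023548
  w_D·p_D = 0.28 × 0.06 = 0.0168
Sum: 0.013986 + 0.003872 + 0.023548 + 0.0168 = 0.058206
P(Class B | x) = 0.003872 / 0.058206 ≈ 0.0665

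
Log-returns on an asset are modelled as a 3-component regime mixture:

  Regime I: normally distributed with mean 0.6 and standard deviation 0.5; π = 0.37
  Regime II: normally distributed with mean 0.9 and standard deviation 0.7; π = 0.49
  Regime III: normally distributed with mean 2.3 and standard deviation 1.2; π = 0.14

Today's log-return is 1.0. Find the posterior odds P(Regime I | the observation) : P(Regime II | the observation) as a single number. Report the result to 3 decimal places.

0.776

The posterior odds equal the prior odds times the likelihood ratio: (π_i/π_j)·(f_i(x)/f_j(x)).
Evaluate each component's likelihood at the observed value:
  p_I = (1/(0.5·√(2π)))·exp(−(1.0−0.6)²/(2·0.5²)) = 0.797885·exp(-0.32000) = 0.579383
  p_II = (1/(0.7·√(2π)))·exp(−(1.0−0.9)²/(2·0.7²)) = 0.569918·exp(-0.01020) = 0.564132
  p_III = (1/(1.2·√(2π)))·exp(−(1.0−2.3)²/(2·1.2²)) = 0.332452·exp(-0.58681) = 0.184877
Odds = (0.37/0.49) × (0.579383/0.564132) = 0.755102 × 1.02704 ≈ 0.776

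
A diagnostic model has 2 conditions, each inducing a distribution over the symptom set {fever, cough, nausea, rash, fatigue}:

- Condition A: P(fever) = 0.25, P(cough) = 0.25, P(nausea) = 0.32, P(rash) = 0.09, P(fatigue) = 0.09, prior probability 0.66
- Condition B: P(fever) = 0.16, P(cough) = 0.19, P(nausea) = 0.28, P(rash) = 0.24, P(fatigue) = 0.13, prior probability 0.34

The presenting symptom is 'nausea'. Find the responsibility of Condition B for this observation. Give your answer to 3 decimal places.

The responsibility of component k is π_k f_k(x) divided by Σ_j π_j f_j(x).
Evaluate each component's likelihood at the observed value:
  f_A = P(nausea | comp) = 0.32
  f_B = P(nausea | comp) = 0.28
Unnormalised posteriors:
  π_A·f_A = 0.66 × 0.32 = 0.2112
  π_B·f_B = 0.34 × 0.28 = 0.0952
Denominator: 0.2112 + 0.0952 = 0.3064
Responsibility of Condition B: 0.0952 / 0.3064 ≈ 0.311

0.311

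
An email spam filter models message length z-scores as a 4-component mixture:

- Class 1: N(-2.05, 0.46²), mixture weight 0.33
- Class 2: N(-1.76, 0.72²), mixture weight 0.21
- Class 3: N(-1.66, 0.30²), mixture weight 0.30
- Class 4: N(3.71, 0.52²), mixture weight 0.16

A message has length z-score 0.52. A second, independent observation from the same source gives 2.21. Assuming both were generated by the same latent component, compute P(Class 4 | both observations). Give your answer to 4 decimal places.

0.0845

P(component k | x) = π_k·f_k(x) / marginal(x), where marginal(x) = Σ_j π_j·f_j(x).
Since both observations come from the same component, the likelihood for component k is f_k(x₁)·f_k(x₂).
  L_1 = [(1/(0.46·√(2π)))·exp(−(0.52−-2.05)²/(2·0.46²)) = 0.867266·exp(-15.60704) = 1.44577e-07] × [2.06443e-19] = 2.9847e-26
  L_2 = [(1/(0.72·√(2π)))·exp(−(0.52−-1.76)²/(2·0.72²)) = 0.554087·exp(-5.01389) = 0.00368191] × [1.38566e-07] = 5.10187e-10
  L_3 = [(1/(0.30·√(2π)))·exp(−(0.52−-1.66)²/(2·0.30²)) = 1.329808·exp(-26.40222) = 4.54412e-12] × [9.73456e-37] = 4.4235e-48
  L_4 = [(1/(0.52·√(2π)))·exp(−(0.52−3.71)²/(2·0.52²)) = 0.767197·exp(-18.81675) = 5.16291e-09] × [0.011968] = 6.179e-11
Unnormalised posteriors:
  π_1·L_1 = 0.33 × 2.9847e-26 = 9.84951e-27
  π_2·L_2 = 0.21 × 5.10187e-10 = 1.07139e-10
  π_3·L_3 = 0.30 × 4.4235e-48 = 1.32705e-48
  π_4·L_4 = 0.16 × 6.179e-11 = 9.8864e-12
Denominator: 9.84951e-27 + 1.07139e-10 + 1.32705e-48 + 9.8864e-12 = 1.17026e-10
So the posterior for Class 4 is 9.8864e-12 / 1.17026e-10 ≈ 0.0845.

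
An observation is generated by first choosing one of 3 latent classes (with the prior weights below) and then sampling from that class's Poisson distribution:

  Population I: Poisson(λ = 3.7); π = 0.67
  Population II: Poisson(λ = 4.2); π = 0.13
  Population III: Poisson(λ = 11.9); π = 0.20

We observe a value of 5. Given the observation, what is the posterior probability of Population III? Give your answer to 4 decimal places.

0.0226

Apply Bayes' rule: the posterior for each component is proportional to its prior times its likelihood at x.
Poisson probabilities:
  f_I = 0.142869
  f_II = 0.163316
  f_III = 0.0135036
Weight by the priors:
  π_I·f_I = 0.67 × 0.142869 = 0.0957222
  π_II·f_II = 0.13 × 0.163316 = 0.0212311
  π_III·f_III = 0.20 × 0.0135036 = 0.00270072
Normaliser: 0.0957222 + 0.0212311 + 0.00270072 = 0.119654
So the posterior for Population III is 0.00270072 / 0.119654 ≈ 0.0226.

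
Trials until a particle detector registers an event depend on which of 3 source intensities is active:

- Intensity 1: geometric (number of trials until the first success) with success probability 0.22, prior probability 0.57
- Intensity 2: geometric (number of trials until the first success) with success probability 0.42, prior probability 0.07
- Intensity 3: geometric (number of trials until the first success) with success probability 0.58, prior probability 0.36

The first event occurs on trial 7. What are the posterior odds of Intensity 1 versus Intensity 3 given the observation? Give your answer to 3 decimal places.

Only the two components matter; the odds are (w_i f_i(x)) / (w_j f_j(x)).
Geometric probabilities:
  f_1 = 0.0495439
  f_2 = 0.0159889
  f_3 = 0.00318364
Posterior odds = (w_1·f_1) / (w_3·f_3) = (0.57·0.0495439) / (0.36·0.00318364) = 0.02824 / 0.00114611 ≈ 24.640

24.640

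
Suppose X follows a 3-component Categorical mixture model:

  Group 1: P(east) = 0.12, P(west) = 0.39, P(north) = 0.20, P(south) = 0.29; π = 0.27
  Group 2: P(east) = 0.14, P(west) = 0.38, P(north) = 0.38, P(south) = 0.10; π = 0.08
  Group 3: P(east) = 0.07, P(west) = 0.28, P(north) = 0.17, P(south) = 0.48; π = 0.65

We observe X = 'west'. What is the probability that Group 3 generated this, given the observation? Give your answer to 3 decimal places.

By Bayes' theorem, P(k | x) = w_k f_k(x) / Σ_j w_j f_j(x).
Categorical probabilities:
  f_1 = P(west | comp) = 0.39
  f_2 = P(west | comp) = 0.38
  f_3 = P(west | comp) = 0.28
Prior × likelihood for each component:
  w_1·f_1 = 0.27 × 0.39 = 0.1053
  w_2·f_2 = 0.08 × 0.38 = 0.0304
  w_3·f_3 = 0.65 × 0.28 = 0.182
Marginal: 0.1053 + 0.0304 + 0.182 = 0.3177
Responsibility of Group 3: 0.182 / 0.3177 ≈ 0.573

0.573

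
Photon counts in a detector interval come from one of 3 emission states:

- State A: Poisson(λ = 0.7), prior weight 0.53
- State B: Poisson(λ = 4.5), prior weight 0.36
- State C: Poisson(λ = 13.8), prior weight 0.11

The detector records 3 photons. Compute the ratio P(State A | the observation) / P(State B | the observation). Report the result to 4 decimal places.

0.2477

Since P(k|x) ∝ P(Z=k) f_k(x), the posterior odds are P(Z=i) f_i(x) / (P(Z=j) f_j(x)).
Component likelihoods at x = 3 photons:
  L_A = 0.0283881
  L_B = 0.168718
  L_C = 0.000444859
Odds = (0.53/0.36) × (0.0283881/0.168718) = 1.47222 × 0.168258 ≈ 0.2477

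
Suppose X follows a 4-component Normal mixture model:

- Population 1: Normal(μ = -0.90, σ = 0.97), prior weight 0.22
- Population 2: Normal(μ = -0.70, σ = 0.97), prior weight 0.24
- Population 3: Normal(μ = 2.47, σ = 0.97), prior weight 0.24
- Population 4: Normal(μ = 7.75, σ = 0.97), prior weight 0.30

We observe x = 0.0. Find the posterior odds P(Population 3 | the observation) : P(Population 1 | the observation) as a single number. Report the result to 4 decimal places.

Posterior odds = (w_i f_i(x)) / (w_j f_j(x)); the normalising sum cancels.
Evaluate each component's likelihood at the observed value:
  f_1 = (1/(0.97·√(2π)))·exp(−(0.0−-0.90)²/(2·0.97²)) = 0.411281·exp(-0.43044) = 0.267424
  f_2 = (1/(0.97·√(2π)))·exp(−(0.0−-0.70)²/(2·0.97²)) = 0.411281·exp(-0.26039) = 0.316995
  f_3 = (1/(0.97·√(2π)))·exp(−(0.0−2.47)²/(2·0.97²)) = 0.411281·exp(-3.24206) = 0.0160743
  f_4 = (1/(0.97·√(2π)))·exp(−(0.0−7.75)²/(2·0.97²)) = 0.411281·exp(-31.91758) = 5.65601e-15
0.00385783 / 0.0588334 ≈ 0.0656

0.0656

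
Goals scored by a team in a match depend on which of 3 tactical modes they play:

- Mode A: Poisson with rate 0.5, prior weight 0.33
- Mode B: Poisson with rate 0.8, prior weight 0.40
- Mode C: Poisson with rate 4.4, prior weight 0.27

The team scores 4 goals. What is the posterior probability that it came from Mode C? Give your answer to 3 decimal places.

The responsibility of component k is P(Z=k) f_k(x) divided by Σ_j P(Z=j) f_j(x).
Component likelihoods at x = 4 goals:
  p_A = e^(−0.5)·0.5^4/4! = 0.00157951
  p_B = e^(−0.8)·0.8^4/4! = 0.00766855
  p_C = e^(−4.4)·4.4^4/4! = 0.191736
Unnormalised posteriors:
  P(Z=A)·p_A = 0.33 × 0.00157951 = 0.000521237
  P(Z=B)·p_B = 0.40 × 0.00766855 = 0.00306742
  P(Z=C)·p_C = 0.27 × 0.191736 = 0.0517687
Normaliser: 0.000521237 + 0.00306742 + 0.0517687 = 0.0553574
P(Mode C | the observation) ≈ 0.935

0.935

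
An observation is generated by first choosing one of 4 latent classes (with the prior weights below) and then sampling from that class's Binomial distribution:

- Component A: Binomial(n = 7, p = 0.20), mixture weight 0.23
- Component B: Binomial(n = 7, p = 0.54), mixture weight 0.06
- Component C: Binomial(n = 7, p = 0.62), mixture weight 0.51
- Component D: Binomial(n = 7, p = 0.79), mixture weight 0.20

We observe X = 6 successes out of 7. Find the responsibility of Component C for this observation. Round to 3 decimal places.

The responsibility of component k is P(Z=k) f_k(x) divided by Σ_j P(Z=j) f_j(x).
Binomial probabilities:
  f_A = 0.0003584
  f_B = 0.0798396
  f_C = 0.151089
  f_D = 0.357339
Weight by the priors:
  P(Z=A)·f_A = 0.23 × 0.0003584 = 8.2432e-05
  P(Z=B)·f_B = 0.06 × 0.0798396 = 0.00479038
  P(Z=C)·f_C = 0.51 × 0.151089 = 0.0770552
  P(Z=D)·f_D = 0.20 × 0.357339 = 0.0714677
Normaliser: 8.2432e-05 + 0.00479038 + 0.0770552 + 0.0714677 = 0.153396
Responsibility of Component C: 0.0770552 / 0.153396 ≈ 0.502

0.502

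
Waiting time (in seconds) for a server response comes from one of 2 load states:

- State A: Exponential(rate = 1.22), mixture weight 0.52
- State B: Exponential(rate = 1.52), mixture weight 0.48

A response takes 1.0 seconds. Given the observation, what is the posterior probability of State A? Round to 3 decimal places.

0.540

By Bayes' theorem, P(k | x) = w_k f_k(x) / Σ_j w_j f_j(x).
Exponential densities:
  f_A = 1.22·e^(−1.22·1.0) = 1.22·e^(−1.2200) = 0.360181
  f_B = 1.52·e^(−1.52·1.0) = 1.52·e^(−1.5200) = 0.332442
Unnormalised posteriors:
  w_A·f_A = 0.52 × 0.360181 = 0.187294
  w_B·f_B = 0.48 × 0.332442 = 0.159572
Sum: 0.187294 + 0.159572 = 0.346866
P(State A | the observation) = 0.187294 / 0.346866 ≈ 0.540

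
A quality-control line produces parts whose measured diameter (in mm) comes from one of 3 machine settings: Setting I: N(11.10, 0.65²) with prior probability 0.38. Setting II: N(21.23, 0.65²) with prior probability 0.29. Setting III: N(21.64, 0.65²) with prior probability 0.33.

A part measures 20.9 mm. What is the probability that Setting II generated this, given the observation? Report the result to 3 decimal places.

Posterior ∝ prior × likelihood, so P(k | x) ∝ w_k f_k(x); normalise over all components.
Component likelihoods at x = 20.9 mm:
  p_I = 2.67592e-50
  p_II = 0.539544
  p_III = 0.321036
Weight by the priors:
  w_I·p_I = 0.38 × 2.67592e-50 = 1.01685e-50
  w_II·p_II = 0.29 × 0.539544 = 0.156468
  w_III·p_III = 0.33 × 0.321036 = 0.105942
Marginal: 1.01685e-50 + 0.156468 + 0.105942 = 0.262409
So the posterior for Setting II is 0.156468 / 0.262409 ≈ 0.596.

0.596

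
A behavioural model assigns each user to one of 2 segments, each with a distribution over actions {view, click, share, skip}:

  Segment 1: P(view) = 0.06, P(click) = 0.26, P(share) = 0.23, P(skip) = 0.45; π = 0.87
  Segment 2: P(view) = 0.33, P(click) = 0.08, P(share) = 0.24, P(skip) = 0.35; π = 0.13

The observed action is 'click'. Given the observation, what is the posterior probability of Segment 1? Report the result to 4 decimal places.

0.9560

The responsibility of component k is w_k f_k(x) divided by Σ_j w_j f_j(x).
Categorical probabilities:
  f_1 = 0.26
  f_2 = 0.08
Prior × likelihood for each component:
  w_1·f_1 = 0.87 × 0.26 = 0.2262
  w_2·f_2 = 0.13 × 0.08 = 0.0104
Denominator: 0.2262 + 0.0104 = 0.2366
Responsibility of Segment 1: 0.2262 / 0.2366 ≈ 0.9560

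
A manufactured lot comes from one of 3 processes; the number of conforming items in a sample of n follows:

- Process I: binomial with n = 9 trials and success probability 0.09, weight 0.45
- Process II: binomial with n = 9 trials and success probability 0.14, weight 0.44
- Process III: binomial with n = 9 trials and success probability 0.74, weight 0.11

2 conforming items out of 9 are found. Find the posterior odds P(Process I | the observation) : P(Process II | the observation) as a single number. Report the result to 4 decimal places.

The posterior odds equal the prior odds times the likelihood ratio: (π_i/π_j)·(f_i(x)/f_j(x)).
Binomial probabilities:
  p_I = C(9,2)·0.09^2·0.91^7 = 36·0.0081·0.516761 = 0.150688
  p_II = C(9,2)·0.14^2·0.86^7 = 36·0.0196·0.347928 = 0.245498
  p_III = C(9,2)·0.74^2·0.26^7 = 36·0.5476·8.03181e-05 = 0.00158336
0.0678094 / 0.108019 ≈ 0.6278

0.6278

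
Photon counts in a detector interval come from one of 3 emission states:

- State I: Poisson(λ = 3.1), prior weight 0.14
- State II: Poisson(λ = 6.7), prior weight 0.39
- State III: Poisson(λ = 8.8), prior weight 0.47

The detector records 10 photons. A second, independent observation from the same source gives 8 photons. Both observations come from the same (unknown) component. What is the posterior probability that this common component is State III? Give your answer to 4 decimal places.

P(component k | x) = w_k·f_k(x) / marginal(x), where marginal(x) = Σ_j w_j·f_j(x).
Since both observations come from the same component, the likelihood for component k is f_k(x₁)·f_k(x₂).
  L_I = [e^(−3.1)·3.1^10/10! = 0.00101752] × [0.00952928] = 9.69619e-06
  L_II = [e^(−6.7)·6.7^10/10! = 0.0618318] × [0.123967] = 0.00766508
  L_III = [e^(−8.8)·8.8^10/10! = 0.115684] × [0.134446] = 0.0155533
Weight by the priors:
  w_I·L_I = 0.14 × 9.69619e-06 = 1.35747e-06
  w_II·L_II = 0.39 × 0.00766508 = 0.00298938
  w_III·L_III = 0.47 × 0.0155533 = 0.00731004
Evidence: 1.35747e-06 + 0.00298938 + 0.00731004 = 0.0103008
Responsibility of State III: 0.00731004 / 0.0103008 ≈ 0.7097

0.7097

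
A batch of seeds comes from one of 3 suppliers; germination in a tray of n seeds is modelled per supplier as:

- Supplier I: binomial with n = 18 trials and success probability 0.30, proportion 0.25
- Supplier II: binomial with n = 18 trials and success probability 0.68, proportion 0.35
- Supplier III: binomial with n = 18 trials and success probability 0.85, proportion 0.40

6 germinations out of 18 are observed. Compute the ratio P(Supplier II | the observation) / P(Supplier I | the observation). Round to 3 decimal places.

0.016

The posterior odds equal the prior odds times the likelihood ratio: (P(Z=i)/P(Z=j))·(f_i(x)/f_j(x)).
Evaluate each component's likelihood at the observed value:
  f_I = C(18,6)·0.30^6·0.70^12 = 18564·0.000729·0.0138413 = 0.187316
  f_II = C(18,6)·0.68^6·0.32^12 = 18564·0.0988675·1.15292e-06 = 0.00211604
  f_III = C(18,6)·0.85^6·0.15^12 = 18564·0.37715·1.29746e-10 = 9.08406e-07
Posterior odds = (P(Z=II)·f_II) / (P(Z=I)·f_I) = (0.35·0.00211604) / (0.25·0.187316) = 0.000740616 / 0.0468291 ≈ 0.016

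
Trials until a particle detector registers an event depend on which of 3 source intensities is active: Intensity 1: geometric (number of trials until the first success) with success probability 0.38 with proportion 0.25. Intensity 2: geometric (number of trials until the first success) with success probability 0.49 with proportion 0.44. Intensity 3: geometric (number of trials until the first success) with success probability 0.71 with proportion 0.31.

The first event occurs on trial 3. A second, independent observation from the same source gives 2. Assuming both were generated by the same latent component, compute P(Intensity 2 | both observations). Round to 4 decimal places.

0.5302

P(component k | x) = π_k·f_k(x) / marginal(x), where marginal(x) = Σ_j π_j·f_j(x).
Since both observations come from the same component, the likelihood for component k is f_k(x₁)·f_k(x₂).
  p_1 = [0.38·(1−0.38)^2 = 0.38·0.3844 = 0.146072] × [0.2356] = 0.0344146
  p_2 = [0.49·(1−0.49)^2 = 0.49·0.2601 = 0.127449] × [0.2499] = 0.0318495
  p_3 = [0.71·(1−0.71)^2 = 0.71·0.0841 = 0.059711] × [0.2059] = 0.0122945
Prior × likelihood for each component:
  π_1·p_1 = 0.25 × 0.0344146 = 0.00860364
  π_2·p_2 = 0.44 × 0.0318495 = 0.0140138
  π_3·p_3 = 0.31 × 0.0122945 = 0.00381129
Sum: 0.00860364 + 0.0140138 + 0.00381129 = 0.0264287
Responsibility of Intensity 2: 0.0140138 / 0.0264287 ≈ 0.5302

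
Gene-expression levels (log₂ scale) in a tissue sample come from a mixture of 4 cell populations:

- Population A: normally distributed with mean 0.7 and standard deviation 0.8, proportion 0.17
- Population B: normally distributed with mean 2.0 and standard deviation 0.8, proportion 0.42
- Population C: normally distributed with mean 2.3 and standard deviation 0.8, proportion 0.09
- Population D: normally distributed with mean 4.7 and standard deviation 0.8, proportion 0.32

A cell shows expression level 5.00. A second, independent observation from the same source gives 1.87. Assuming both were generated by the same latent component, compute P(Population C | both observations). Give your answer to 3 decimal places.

0.218

By Bayes' theorem, P(k | x) = π_k f_k(x) / Σ_j π_j f_j(x).
Since both observations come from the same component, the likelihood for component k is f_k(x₁)·f_k(x₂).
  p_A = [(1/(0.8·√(2π)))·exp(−(5.00−0.7)²/(2·0.8²)) = 0.498678·exp(-14.44531) = 2.65644e-07] × [0.171144] = 4.54635e-08
  p_B = [(1/(0.8·√(2π)))·exp(−(5.00−2.0)²/(2·0.8²)) = 0.498678·exp(-7.03125) = 0.000440745] × [0.492137] = 0.000216907
  p_C = [(1/(0.8·√(2π)))·exp(−(5.00−2.3)²/(2·0.8²)) = 0.498678·exp(-5.69531) = 0.0016764] × [0.431603] = 0.000723539
  p_D = [(1/(0.8·√(2π)))·exp(−(5.00−4.7)²/(2·0.8²)) = 0.498678·exp(-0.07031) = 0.464819] × [0.000956004] = 0.000444369
Prior × likelihood for each component:
  π_A·p_A = 0.17 × 4.54635e-08 = 7.7288e-09
  π_B·p_B = 0.42 × 0.000216907 = 9.11008e-05
  π_C·p_C = 0.09 × 0.000723539 = 6.51185e-05
  π_D·p_D = 0.32 × 0.000444369 = 0.000142198
Denominator: 7.7288e-09 + 9.11008e-05 + 6.51185e-05 + 0.000142198 = 0.000298425
Responsibility of Population C: 6.51185e-05 / 0.000298425 ≈ 0.218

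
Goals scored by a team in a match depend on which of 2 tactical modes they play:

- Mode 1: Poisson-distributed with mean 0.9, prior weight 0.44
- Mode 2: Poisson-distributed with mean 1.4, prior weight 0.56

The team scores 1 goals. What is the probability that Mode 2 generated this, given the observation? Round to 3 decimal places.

0.546

By Bayes' theorem, P(k | x) = w_k f_k(x) / Σ_j w_j f_j(x).
Poisson probabilities:
  p_1 = 0.365913
  p_2 = 0.345236
Unnormalised posteriors:
  w_1·p_1 = 0.44 × 0.365913 = 0.161002
  w_2·p_2 = 0.56 × 0.345236 = 0.193332
Normaliser: 0.161002 + 0.193332 = 0.354334
P(Mode 2 | the observation) = 0.193332 / 0.354334 ≈ 0.546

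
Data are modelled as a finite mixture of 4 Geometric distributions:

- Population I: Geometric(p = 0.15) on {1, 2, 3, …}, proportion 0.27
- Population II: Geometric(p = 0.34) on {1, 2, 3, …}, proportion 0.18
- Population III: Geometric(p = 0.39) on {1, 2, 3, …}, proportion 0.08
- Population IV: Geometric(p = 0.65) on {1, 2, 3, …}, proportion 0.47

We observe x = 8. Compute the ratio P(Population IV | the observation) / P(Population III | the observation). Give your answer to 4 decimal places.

0.2005

Posterior odds = (π_i f_i(x)) / (π_j f_j(x)); the normalising sum cancels.
Evaluate each component's likelihood at the observed value:
  p_I = 0.0480866
  p_II = 0.0185475
  p_III = 0.0122567
  p_IV = 0.000418205
Posterior odds = (π_IV·p_IV) / (π_III·p_III) = (0.47·0.000418205) / (0.08·0.0122567) = 0.000196557 / 0.000980536 ≈ 0.2005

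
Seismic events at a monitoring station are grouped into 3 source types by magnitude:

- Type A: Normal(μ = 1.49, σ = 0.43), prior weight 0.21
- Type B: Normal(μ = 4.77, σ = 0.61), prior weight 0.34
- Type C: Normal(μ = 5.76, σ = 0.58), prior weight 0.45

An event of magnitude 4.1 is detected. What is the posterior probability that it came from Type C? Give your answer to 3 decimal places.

0.041

P(component k | x) = P(Z=k)·f_k(x) / marginal(x), where marginal(x) = Σ_j P(Z=j)·f_j(x).
Normal densities:
  L_A = 9.27441e-09
  L_B = 0.357779
  L_C = 0.0114481
Unnormalised posteriors:
  P(Z=A)·L_A = 0.21 × 9.27441e-09 = 1.94763e-09
  P(Z=B)·L_B = 0.34 × 0.357779 = 0.121645
  P(Z=C)·L_C = 0.45 × 0.0114481 = 0.00515165
Denominator: 1.94763e-09 + 0.121645 + 0.00515165 = 0.126796
P(Type C | the observation) ≈ 0.041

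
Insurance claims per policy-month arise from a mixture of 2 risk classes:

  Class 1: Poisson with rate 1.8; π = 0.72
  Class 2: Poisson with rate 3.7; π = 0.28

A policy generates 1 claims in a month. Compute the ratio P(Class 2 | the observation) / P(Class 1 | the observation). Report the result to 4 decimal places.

0.1196

Only the two components matter; the odds are (w_i f_i(x)) / (w_j f_j(x)).
Evaluate each component's likelihood at the observed value:
  p_1 = e^(−1.8)·1.8^1/1! = 0.297538
  p_2 = e^(−3.7)·3.7^1/1! = 0.091477
0.0256136 / 0.214227 ≈ 0.1196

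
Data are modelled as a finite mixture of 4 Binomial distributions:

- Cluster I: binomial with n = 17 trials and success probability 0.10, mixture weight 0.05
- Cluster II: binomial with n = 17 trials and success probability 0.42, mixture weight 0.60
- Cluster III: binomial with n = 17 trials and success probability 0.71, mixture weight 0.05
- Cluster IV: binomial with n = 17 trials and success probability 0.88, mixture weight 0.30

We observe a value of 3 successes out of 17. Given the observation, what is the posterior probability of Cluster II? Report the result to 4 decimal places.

P(component k | x) = π_k·f_k(x) / marginal(x), where marginal(x) = Σ_j π_j·f_j(x).
Component likelihoods at x = 3 successes out of 17:
  f_I = C(17,3)·0.10^3·0.90^14 = 680·0.001·0.228768 = 0.155562
  f_II = C(17,3)·0.42^3·0.58^14 = 680·0.074088·0.000487519 = 0.0245611
  f_III = C(17,3)·0.71^3·0.29^14 = 680·0.357911·2.97558e-08 = 7.24196e-06
  f_IV = C(17,3)·0.88^3·0.12^14 = 680·0.681472·1.28392e-13 = 5.94969e-11
Multiply by the mixture weights:
  π_I·f_I = 0.05 × 0.155562 = 0.00777811
  π_II·f_II = 0.60 × 0.0245611 = 0.0147367
  π_III·f_III = 0.05 × 7.24196e-06 = 3.62098e-07
  π_IV·f_IV = 0.30 × 5.94969e-11 = 1.78491e-11
Marginal: 0.00777811 + 0.0147367 + 3.62098e-07 + 1.78491e-11 = 0.0225152
P(Cluster II | 3 successes out of 17) ≈ 0.6545

0.6545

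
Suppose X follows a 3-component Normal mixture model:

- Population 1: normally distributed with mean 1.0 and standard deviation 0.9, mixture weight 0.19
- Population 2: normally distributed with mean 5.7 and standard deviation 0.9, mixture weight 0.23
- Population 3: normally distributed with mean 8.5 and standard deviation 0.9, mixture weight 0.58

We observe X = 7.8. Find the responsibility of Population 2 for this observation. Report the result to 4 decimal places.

P(component k | x) = P(Z=k)·f_k(x) / marginal(x), where marginal(x) = Σ_j P(Z=j)·f_j(x).
Evaluate each component's likelihood at the observed value:
  f_1 = (1/(0.9·√(2π)))·exp(−(7.8−1.0)²/(2·0.9²)) = 0.443269·exp(-28.54321) = 1.78036e-13
  f_2 = (1/(0.9·√(2π)))·exp(−(7.8−5.7)²/(2·0.9²)) = 0.443269·exp(-2.72222) = 0.0291354
  f_3 = (1/(0.9·√(2π)))·exp(−(7.8−8.5)²/(2·0.9²)) = 0.443269·exp(-0.30247) = 0.327572
Unnormalised posteriors:
  P(Z=1)·f_1 = 0.19 × 1.78036e-13 = 3.38269e-14
  P(Z=2)·f_2 = 0.23 × 0.0291354 = 0.00670115
  P(Z=3)·f_3 = 0.58 × 0.327572 = 0.189992
Denominator: 3.38269e-14 + 0.00670115 + 0.189992 = 0.196693
P(Population 2 | 7.8) = 0.00670115 / 0.196693 ≈ 0.0341

0.0341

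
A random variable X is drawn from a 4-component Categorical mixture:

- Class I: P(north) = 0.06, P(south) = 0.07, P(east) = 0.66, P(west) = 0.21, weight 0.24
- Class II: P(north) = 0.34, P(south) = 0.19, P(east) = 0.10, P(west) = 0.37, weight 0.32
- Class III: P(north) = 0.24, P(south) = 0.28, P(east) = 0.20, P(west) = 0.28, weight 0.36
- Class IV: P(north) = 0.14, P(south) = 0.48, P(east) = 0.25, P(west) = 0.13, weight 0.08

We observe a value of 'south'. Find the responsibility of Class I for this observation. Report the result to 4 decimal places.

P(component k | x) = π_k·f_k(x) / marginal(x), where marginal(x) = Σ_j π_j·f_j(x).
Categorical probabilities:
  p_I = 0.07
  p_II = 0.19
  p_III = 0.28
  p_IV = 0.48
Unnormalised posteriors:
  π_I·p_I = 0.24 × 0.07 = 0.0168
  π_II·p_II = 0.32 × 0.19 = 0.0608
  π_III·p_III = 0.36 × 0.28 = 0.1008
  π_IV·p_IV = 0.08 × 0.48 = 0.0384
Normaliser: 0.0168 + 0.0608 + 0.1008 + 0.0384 = 0.2168
So the posterior for Class I is 0.0168 / 0.2168 ≈ 0.0775.

0.0775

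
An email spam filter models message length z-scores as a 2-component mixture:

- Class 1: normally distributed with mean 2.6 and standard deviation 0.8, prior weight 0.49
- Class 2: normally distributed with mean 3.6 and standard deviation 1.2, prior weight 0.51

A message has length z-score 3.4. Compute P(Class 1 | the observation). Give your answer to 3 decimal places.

0.470

Apply Bayes' rule: the posterior for each component is proportional to its prior times its likelihood at x.
Normal densities:
  f_1 = (1/(0.8·√(2π)))·exp(−(3.4−2.6)²/(2·0.8²)) = 0.498678·exp(-0.50000) = 0.302463
  f_2 = (1/(1.2·√(2π)))·exp(−(3.4−3.6)²/(2·1.2²)) = 0.332452·exp(-0.01389) = 0.327866
Multiply by the mixture weights:
  π_1·f_1 = 0.49 × 0.302463 = 0.148207
  π_2·f_2 = 0.51 × 0.327866 = 0.167212
Marginal: 0.148207 + 0.167212 = 0.315419
P(Class 1 | x) = 0.148207 / 0.315419 ≈ 0.470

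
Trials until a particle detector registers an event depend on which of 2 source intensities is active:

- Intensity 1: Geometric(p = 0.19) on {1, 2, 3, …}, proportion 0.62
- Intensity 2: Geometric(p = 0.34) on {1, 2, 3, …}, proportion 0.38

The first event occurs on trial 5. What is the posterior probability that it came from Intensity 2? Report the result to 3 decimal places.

0.326

P(component k | x) = π_k·f_k(x) / marginal(x), where marginal(x) = Σ_j π_j·f_j(x).
Component likelihoods at x = 5:
  L_1 = 0.0817888
  L_2 = 0.0645141
Weight by the priors:
  π_1·L_1 = 0.62 × 0.0817888 = 0.050709
  π_2·L_2 = 0.38 × 0.0645141 = 0.0245154
Normaliser: 0.050709 + 0.0245154 = 0.0752244
So the posterior for Intensity 2 is 0.0245154 / 0.0752244 ≈ 0.326.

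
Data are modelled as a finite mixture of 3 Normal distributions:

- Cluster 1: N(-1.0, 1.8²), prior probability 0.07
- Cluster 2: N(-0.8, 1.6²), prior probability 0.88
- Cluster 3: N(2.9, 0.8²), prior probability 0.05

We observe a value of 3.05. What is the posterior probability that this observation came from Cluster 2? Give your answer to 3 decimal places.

By Bayes' theorem, P(k | x) = π_k f_k(x) / Σ_j π_j f_j(x).
Normal densities:
  L_1 = (1/(1.8·√(2π)))·exp(−(3.05−-1.0)²/(2·1.8²)) = 0.221635·exp(-2.53125) = 0.0176331
  L_2 = (1/(1.6·√(2π)))·exp(−(3.05−-0.8)²/(2·1.6²)) = 0.249339·exp(-2.89502) = 0.0137879
  L_3 = (1/(0.8·√(2π)))·exp(−(3.05−2.9)²/(2·0.8²)) = 0.498678·exp(-0.01758) = 0.489989
Weight by the priors:
  π_1·L_1 = 0.07 × 0.0176331 = 0.00123432
  π_2·L_2 = 0.88 × 0.0137879 = 0.0121334
  π_3·L_3 = 0.05 × 0.489989 = 0.0244994
Sum: 0.00123432 + 0.0121334 + 0.0244994 = 0.0378671
P(Cluster 2 | the observation) = 0.0121334 / 0.0378671 ≈ 0.320

0.320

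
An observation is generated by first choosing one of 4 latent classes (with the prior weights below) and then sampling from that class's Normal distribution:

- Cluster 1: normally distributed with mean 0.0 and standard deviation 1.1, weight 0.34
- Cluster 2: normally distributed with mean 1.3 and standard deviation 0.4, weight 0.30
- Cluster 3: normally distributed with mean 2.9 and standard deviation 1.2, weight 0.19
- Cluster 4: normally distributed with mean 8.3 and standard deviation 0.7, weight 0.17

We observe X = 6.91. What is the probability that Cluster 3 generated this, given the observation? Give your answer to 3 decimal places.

P(component k | x) = π_k·f_k(x) / marginal(x), where marginal(x) = Σ_j π_j·f_j(x).
Normal densities:
  L_1 = (1/(1.1·√(2π)))·exp(−(6.91−0.0)²/(2·1.1²)) = 0.362675·exp(-19.73062) = 9.78629e-10
  L_2 = (1/(0.4·√(2π)))·exp(−(6.91−1.3)²/(2·0.4²)) = 0.997356·exp(-98.35031) = 1.93131e-43
  L_3 = (1/(1.2·√(2π)))·exp(−(6.91−2.9)²/(2·1.2²)) = 0.332452·exp(-5.58337) = 0.00124998
  L_4 = (1/(0.7·√(2π)))·exp(−(6.91−8.3)²/(2·0.7²)) = 0.569918·exp(-1.97153) = 0.0793574
Weight by the priors:
  π_1·L_1 = 0.34 × 9.78629e-10 = 3.32734e-10
  π_2·L_2 = 0.30 × 1.93131e-43 = 5.79393e-44
  π_3·L_3 = 0.19 × 0.00124998 = 0.000237496
  π_4·L_4 = 0.17 × 0.0793574 = 0.0134907
Denominator: 3.32734e-10 + 5.79393e-44 + 0.000237496 + 0.0134907 = 0.0137282
P(Cluster 3 | data) = 0.000237496 / 0.0137282 ≈ 0.017

0.017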